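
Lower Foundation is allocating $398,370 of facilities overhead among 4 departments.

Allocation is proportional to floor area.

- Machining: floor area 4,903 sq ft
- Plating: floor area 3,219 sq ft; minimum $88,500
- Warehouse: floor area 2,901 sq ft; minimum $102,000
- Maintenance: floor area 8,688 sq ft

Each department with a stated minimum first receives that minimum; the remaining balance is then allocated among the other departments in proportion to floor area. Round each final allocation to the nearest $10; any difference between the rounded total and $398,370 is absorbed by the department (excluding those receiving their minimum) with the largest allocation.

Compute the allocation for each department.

Fund the minimums — Plating $88,500; Warehouse $102,000. Balance $207,870.
Balance split over remaining floor area 13,591: Machining 74,989.82 → $74,990; Maintenance 132,880.18 → $132,880.

Machining: $74,990 · Plating: $88,500 · Warehouse: $102,000 · Maintenance: $132,880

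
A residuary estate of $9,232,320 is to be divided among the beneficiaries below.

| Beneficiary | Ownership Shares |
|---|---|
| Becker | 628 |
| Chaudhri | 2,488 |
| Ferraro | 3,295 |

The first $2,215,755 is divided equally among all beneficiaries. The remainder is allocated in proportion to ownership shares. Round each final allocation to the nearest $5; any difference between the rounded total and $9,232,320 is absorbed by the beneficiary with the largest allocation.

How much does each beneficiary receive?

Becker: $1,425,905 · Chaudhri: $3,461,595 · Ferraro: $4,344,820

$2,215,755 shared equally gives $738,585 per beneficiary.
Remainder $7,016,565 by ownership shares (total 6,411): Becker 687,319.11 → $687,320; Chaudhri 2,723,009.47 → $2,723,010; Ferraro 3,606,236.42 → $3,606,235.
Totals: Becker $738,585 + $687,320 = $1,425,905; Chaudhri $738,585 + $2,723,010 = $3,461,595; Ferraro $738,585 + $3,606,235 = $4,344,820.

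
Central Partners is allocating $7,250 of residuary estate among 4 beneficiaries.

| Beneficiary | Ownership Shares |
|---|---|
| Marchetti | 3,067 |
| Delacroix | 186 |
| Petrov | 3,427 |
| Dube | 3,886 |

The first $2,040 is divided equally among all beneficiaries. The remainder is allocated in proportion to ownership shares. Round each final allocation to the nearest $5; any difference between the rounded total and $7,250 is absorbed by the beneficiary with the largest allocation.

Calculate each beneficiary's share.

First tranche $2,040 split equally: $510 each.
Remainder $5,210 by ownership shares (total 10,566): Marchetti 1,512.31 → $1,510; Delacroix 91.71 → $90; Petrov 1,689.82 → $1,690; Dube 1,916.15 → $1,915.
Rounding difference +$5 on remainder applied to Dube.
Totals: Marchetti $510 + $1,510 = $2,020; Delacroix $510 + $90 = $600; Petrov $510 + $1,690 = $2,200; Dube $510 + $1,920 = $2,430.

Marchetti: $2,020 · Delacroix: $600 · Petrov: $2,200 · Dube: $2,430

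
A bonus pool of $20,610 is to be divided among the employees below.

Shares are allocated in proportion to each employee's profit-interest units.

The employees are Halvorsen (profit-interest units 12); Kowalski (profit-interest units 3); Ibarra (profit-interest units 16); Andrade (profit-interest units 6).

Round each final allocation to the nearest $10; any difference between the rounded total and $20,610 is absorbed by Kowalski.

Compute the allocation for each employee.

Halvorsen: $6,680 | Kowalski: $1,680 | Ibarra: $8,910 | Andrade: $3,340

Sum of profit-interest units: 37.
Pro-rata amounts: Halvorsen 12/37 × $20,610 = 6,684.32; Kowalski 3/37 × $20,610 = 1,671.08; Ibarra 16/37 × $20,610 = 8,912.43; Andrade 6/37 × $20,610 = 3,342.16.
Rounded to nearest $10: Halvorsen $6,680; Kowalski $1,670; Ibarra $8,910; Andrade $3,340. Sum = $20,600.
Difference $20,610 − $20,600 = +$10 applied to Kowalski: Kowalski becomes $1,680.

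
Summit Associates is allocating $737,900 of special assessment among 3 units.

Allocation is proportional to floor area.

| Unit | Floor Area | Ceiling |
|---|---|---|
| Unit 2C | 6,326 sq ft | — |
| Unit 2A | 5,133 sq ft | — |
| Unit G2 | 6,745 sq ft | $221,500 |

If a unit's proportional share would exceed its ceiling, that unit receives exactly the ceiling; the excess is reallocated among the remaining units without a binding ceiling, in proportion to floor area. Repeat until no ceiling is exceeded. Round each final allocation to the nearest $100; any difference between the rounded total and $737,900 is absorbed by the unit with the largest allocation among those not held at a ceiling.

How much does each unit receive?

Floor area total: 18,204.
Pro-rata shares before constraints: Unit 2C 256,424.71; Unit 2A 208,066.40; Unit G2 273,408.89.
Cap binds for Unit G2 ($221,500); residual $516,400 reallocated over remaining floor area 11,459.
Redistributed shares: Unit 2C 285,081.28 → $285,100; Unit 2A 231,318.72 → $231,300.

Unit 2C: $285,100; Unit 2A: $231,300; Unit G2: $221,500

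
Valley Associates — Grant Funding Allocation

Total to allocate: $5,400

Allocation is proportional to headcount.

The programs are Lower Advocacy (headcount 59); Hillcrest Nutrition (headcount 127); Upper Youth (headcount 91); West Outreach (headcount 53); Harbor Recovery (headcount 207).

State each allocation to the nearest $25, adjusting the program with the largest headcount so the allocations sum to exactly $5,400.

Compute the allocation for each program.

Headcount total: 59 + 127 + 91 + 53 + 207 = 537.
Pro-rata amounts: Lower Advocacy 593.30; Hillcrest Nutrition 1,277.09; Upper Youth 915.08; West Outreach 532.96; Harbor Recovery 2,081.56.
After rounding ($25): Lower Advocacy $600; Hillcrest Nutrition $1,275; Upper Youth $925; West Outreach $525; Harbor Recovery $2,075. Sum = $5,400.
No rounding difference to absorb.

Lower Advocacy: $600 · Hillcrest Nutrition: $1,275 · Upper Youth: $925 · West Outreach: $525 · Harbor Recovery: $2,075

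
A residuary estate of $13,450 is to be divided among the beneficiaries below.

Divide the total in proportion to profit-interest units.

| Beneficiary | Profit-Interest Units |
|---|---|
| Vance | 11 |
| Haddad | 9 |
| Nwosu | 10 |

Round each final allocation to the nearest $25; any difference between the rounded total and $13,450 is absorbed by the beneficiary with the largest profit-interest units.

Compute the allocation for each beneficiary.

Vance: $4,950 | Haddad: $4,025 | Nwosu: $4,475

Combined profit-interest units = 30.
Raw shares: Vance 11/30 × $13,450 = 4,931.67; Haddad 9/30 × $13,450 = 4,035.00; Nwosu 10/30 × $13,450 = 4,483.33.
After rounding ($25): Vance $4,925; Haddad $4,025; Nwosu $4,475. Sum = $13,425.
Difference $13,450 − $13,425 = +$25 applied to largest profit-interest units (Vance): Vance becomes $4,950.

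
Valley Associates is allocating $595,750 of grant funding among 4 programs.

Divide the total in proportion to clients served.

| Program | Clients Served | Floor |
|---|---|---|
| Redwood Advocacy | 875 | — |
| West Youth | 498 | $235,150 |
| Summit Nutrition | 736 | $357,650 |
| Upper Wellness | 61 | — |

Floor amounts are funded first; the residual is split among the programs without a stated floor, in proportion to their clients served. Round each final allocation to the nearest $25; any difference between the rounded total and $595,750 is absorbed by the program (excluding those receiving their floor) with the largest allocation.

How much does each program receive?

Redwood Advocacy: $2,750 · West Youth: $235,150 · Summit Nutrition: $357,650 · Upper Wellness: $200

Guaranteed amounts: West Youth $235,150; Summit Nutrition $357,650. Remaining pool $2,950.
Remaining pool split over remaining clients served 936: Redwood Advocacy 2,757.75 → $2,750; Upper Wellness 192.25 → $200.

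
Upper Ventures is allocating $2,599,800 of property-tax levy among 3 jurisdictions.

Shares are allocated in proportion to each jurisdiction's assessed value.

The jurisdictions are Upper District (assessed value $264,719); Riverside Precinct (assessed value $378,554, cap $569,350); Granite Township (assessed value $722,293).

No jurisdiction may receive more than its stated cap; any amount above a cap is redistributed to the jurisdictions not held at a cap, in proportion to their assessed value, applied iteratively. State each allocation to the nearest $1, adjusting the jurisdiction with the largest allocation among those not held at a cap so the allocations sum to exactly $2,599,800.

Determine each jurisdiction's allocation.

Upper District: $544,572 | Riverside Precinct: $569,350 | Granite Township: $1,485,878

Assessed value total: 1,365,566.
Proportional shares (ignoring caps): Upper District 503,978.90; Riverside Precinct 720,700.93; Granite Township 1,375,120.16.
Cap binds for Riverside Precinct ($569,350); balance $2,030,450 reallocated over remaining assessed value 987,012.
Redistributed shares: Upper District 544,571.59 → $544,572; Granite Township 1,485,878.41 → $1,485,878.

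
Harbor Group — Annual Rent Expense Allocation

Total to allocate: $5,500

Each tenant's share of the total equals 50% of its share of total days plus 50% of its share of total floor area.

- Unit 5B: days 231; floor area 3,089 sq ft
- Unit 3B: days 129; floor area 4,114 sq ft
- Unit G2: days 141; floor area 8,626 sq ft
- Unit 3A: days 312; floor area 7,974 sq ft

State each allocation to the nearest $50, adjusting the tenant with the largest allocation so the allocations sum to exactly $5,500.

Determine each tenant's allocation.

Unit 5B: $1,150 · Unit 3B: $900 · Unit G2: $1,450 · Unit 3A: $2,000

Days total 813; floor area total 23,803.
Composite weights (50% days + 50% floor area): Unit 5B 0.2070; Unit 3B 0.1658; Unit G2 0.2679; Unit 3A 0.3594.
Proportional shares: Unit 5B 1,138.24; Unit 3B 911.64; Unit G2 1,473.51; Unit 3A 1,976.60.
At nearest $50: Unit 5B $1,150; Unit 3B $900; Unit G2 $1,450; Unit 3A $2,000. Sum = $5,500.
Sum already equals the total — no adjustment.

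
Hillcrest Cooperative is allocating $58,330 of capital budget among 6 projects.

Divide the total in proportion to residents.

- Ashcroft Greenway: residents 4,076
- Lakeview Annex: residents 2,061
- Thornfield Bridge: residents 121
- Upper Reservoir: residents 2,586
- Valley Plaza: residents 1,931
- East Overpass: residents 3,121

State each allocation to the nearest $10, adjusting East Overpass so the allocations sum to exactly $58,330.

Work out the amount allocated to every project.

Combined residents = 13,896.
Unrounded shares: Ashcroft Greenway 4,076/13,896 × $58,330 = 17,109.46; Lakeview Annex 2,061/13,896 × $58,330 = 8,651.28; Thornfield Bridge 121/13,896 × $58,330 = 507.91; Upper Reservoir 2,586/13,896 × $58,330 = 10,855.02; Valley Plaza 1,931/13,896 × $58,330 = 8,105.59; East Overpass 3,121/13,896 × $58,330 = 13,100.74.
Rounded to nearest $10: Ashcroft Greenway $17,110; Lakeview Annex $8,650; Thornfield Bridge $510; Upper Reservoir $10,860; Valley Plaza $8,110; East Overpass $13,100. Sum = $58,340.
Difference $58,330 − $58,340 = −$10 applied to East Overpass: East Overpass becomes $13,090.

Ashcroft Greenway: $17,110; Lakeview Annex: $8,650; Thornfield Bridge: $510; Upper Reservoir: $10,860; Valley Plaza: $8,110; East Overpass: $13,090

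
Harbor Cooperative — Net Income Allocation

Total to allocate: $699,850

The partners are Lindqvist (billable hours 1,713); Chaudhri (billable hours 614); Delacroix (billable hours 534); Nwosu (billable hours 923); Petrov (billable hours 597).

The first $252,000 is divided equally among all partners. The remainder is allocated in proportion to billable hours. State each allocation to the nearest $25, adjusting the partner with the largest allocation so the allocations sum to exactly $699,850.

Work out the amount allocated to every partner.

Lindqvist: $225,500; Chaudhri: $113,175; Delacroix: $105,000; Nwosu: $144,750; Petrov: $111,425

Equal tier: $252,000 ÷ 5 = $50,400 apiece.
Remainder $447,850 by billable hours (total 4,381): Lindqvist 175,112.31 → $175,100; Chaudhri 62,766.47 → $62,775; Delacroix 54,588.43 → $54,600; Nwosu 94,354.15 → $94,350; Petrov 61,028.64 → $61,025.
Totals: Lindqvist $50,400 + $175,100 = $225,500; Chaudhri $50,400 + $62,775 = $113,175; Delacroix $50,400 + $54,600 = $105,000; Nwosu $50,400 + $94,350 = $144,750; Petrov $50,400 + $61,025 = $111,425.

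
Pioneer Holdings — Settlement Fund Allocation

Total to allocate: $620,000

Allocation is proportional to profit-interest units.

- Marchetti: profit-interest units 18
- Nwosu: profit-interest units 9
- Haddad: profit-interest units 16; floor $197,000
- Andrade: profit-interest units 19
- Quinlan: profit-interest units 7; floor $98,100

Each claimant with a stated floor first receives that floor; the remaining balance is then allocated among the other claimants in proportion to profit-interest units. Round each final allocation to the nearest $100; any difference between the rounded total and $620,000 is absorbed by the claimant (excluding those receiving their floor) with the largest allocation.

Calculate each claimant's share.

Fund the minimums — Haddad $197,000; Quinlan $98,100. Balance $324,900.
Balance split over remaining profit-interest units 46: Marchetti 127,134.78 → $127,100; Nwosu 63,567.39 → $63,600; Andrade 134,197.83 → $134,200.

Marchetti: $127,100; Nwosu: $63,600; Haddad: $197,000; Andrade: $134,200; Quinlan: $98,100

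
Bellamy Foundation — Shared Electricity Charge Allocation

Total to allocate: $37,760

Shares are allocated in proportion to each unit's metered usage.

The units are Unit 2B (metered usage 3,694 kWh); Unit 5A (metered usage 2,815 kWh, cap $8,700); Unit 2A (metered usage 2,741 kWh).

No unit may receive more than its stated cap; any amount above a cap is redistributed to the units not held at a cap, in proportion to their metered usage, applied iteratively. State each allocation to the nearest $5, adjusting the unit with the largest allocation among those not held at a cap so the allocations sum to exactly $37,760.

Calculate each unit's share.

Sum of metered usage: 9,250.
Unconstrained shares: Unit 2B 15,079.51; Unit 5A 11,491.29; Unit 2A 11,189.21.
Capped: Unit 5A ($8,700); residual $29,060 reallocated over remaining metered usage 6,435.
Redistributed shares: Unit 2B 16,681.84 → $16,680; Unit 2A 12,378.16 → $12,380.

Unit 2B: $16,680; Unit 5A: $8,700; Unit 2A: $12,380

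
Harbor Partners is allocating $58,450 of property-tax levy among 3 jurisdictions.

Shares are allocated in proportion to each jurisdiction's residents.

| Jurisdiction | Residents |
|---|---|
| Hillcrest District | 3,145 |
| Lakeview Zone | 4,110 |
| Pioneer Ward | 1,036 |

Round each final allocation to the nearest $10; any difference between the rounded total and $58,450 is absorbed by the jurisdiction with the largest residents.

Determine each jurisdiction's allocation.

Hillcrest District: $22,170; Lakeview Zone: $28,980; Pioneer Ward: $7,300

Total residents = 8,291.
Proportional shares: Hillcrest District 3,145/8,291 × $58,450 = 22,171.66; Lakeview Zone 4,110/8,291 × $58,450 = 28,974.73; Pioneer Ward 1,036/8,291 × $58,450 = 7,303.61.
After rounding ($10): Hillcrest District $22,170; Lakeview Zone $28,970; Pioneer Ward $7,300. Sum = $58,440.
Difference $58,450 − $58,440 = +$10 applied to largest residents (Lakeview Zone): Lakeview Zone becomes $28,980.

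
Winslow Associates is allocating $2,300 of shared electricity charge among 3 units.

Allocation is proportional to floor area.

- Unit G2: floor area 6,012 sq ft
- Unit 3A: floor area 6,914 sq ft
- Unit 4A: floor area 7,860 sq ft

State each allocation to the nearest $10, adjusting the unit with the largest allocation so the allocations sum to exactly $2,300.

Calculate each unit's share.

Floor area total: 20,786.
Raw shares: Unit G2 6,012/20,786 × $2,300 = 665.24; Unit 3A 6,914/20,786 × $2,300 = 765.04; Unit 4A 7,860/20,786 × $2,300 = 869.72.
Rounded to nearest $10: Unit G2 $670; Unit 3A $770; Unit 4A $870. Sum = $2,310.
Difference $2,300 − $2,310 = −$10 applied to largest allocation (Unit 4A): Unit 4A becomes $860.

Unit G2: $670; Unit 3A: $770; Unit 4A: $860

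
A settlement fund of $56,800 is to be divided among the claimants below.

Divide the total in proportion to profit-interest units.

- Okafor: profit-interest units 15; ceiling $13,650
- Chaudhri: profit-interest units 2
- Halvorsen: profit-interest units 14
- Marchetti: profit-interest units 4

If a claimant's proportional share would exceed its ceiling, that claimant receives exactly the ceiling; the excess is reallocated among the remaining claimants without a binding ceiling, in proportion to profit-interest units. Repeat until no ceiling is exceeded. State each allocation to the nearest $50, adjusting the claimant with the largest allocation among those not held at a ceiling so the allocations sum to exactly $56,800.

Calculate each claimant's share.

Profit-interest units total: 35.
Proportional shares (ignoring caps): Okafor 24,342.86; Chaudhri 3,245.71; Halvorsen 22,720.00; Marchetti 6,491.43.
Held at cap: Okafor ($13,650); residual $43,150 reallocated over remaining profit-interest units 20.
Shares after redistribution: Chaudhri 4,315.00 → $4,300; Halvorsen 30,205.00 → $30,200; Marchetti 8,630.00 → $8,650.

Okafor: $13,650 · Chaudhri: $4,300 · Halvorsen: $30,200 · Marchetti: $8,650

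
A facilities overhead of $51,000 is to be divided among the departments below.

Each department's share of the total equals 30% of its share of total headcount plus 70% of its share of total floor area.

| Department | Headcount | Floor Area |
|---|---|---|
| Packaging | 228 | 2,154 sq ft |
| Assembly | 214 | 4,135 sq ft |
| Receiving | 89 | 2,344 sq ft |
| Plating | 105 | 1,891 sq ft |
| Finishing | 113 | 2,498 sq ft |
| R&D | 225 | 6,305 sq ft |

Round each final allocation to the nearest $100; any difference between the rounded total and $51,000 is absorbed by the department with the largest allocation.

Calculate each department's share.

Packaging: $7,600 · Assembly: $11,000 · Receiving: $5,700 · Plating: $5,100 · Finishing: $6,400 · R&D: $15,200

Totals — headcount 974, floor area 19,327.
Blended shares (30% headcount + 70% floor area): Packaging 0.1482; Assembly 0.2157; Receiving 0.1123; Plating 0.1008; Finishing 0.1253; R&D 0.2977.
Proportional shares: Packaging 7,560.30; Assembly 10,999.60; Receiving 5,727.78; Plating 5,142.36; Finishing 6,389.25; R&D 15,180.72.
After rounding ($100): Packaging $7,600; Assembly $11,000; Receiving $5,700; Plating $5,100; Finishing $6,400; R&D $15,200. Sum = $51,000.
No rounding difference to absorb.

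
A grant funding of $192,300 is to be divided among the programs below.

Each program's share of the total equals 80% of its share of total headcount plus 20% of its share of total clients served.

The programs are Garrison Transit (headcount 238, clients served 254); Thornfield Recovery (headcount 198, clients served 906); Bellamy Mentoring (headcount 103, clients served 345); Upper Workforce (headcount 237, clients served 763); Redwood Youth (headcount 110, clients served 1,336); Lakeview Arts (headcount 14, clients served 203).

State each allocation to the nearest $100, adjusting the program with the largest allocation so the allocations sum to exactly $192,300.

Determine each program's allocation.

Headcount total 900; clients served total 3,807.
Blended shares (80% headcount + 20% clients served): Garrison Transit 0.2249; Thornfield Recovery 0.2236; Bellamy Mentoring 0.1097; Upper Workforce 0.2508; Redwood Youth 0.1680; Lakeview Arts 0.0231.
Proportional shares: Garrison Transit 43,248.15; Thornfield Recovery 42,997.61; Bellamy Mentoring 21,091.48; Upper Workforce 48,219.36; Redwood Youth 32,299.53; Lakeview Arts 4,443.86.
Rounded to nearest $100: Garrison Transit $43,200; Thornfield Recovery $43,000; Bellamy Mentoring $21,100; Upper Workforce $48,200; Redwood Youth $32,300; Lakeview Arts $4,400. Sum = $192,200.
Difference $192,300 − $192,200 = +$100 applied to largest allocation (Upper Workforce): Upper Workforce becomes $48,300.

Garrison Transit: $43,200; Thornfield Recovery: $43,000; Bellamy Mentoring: $21,100; Upper Workforce: $48,300; Redwood Youth: $32,300; Lakeview Arts: $4,400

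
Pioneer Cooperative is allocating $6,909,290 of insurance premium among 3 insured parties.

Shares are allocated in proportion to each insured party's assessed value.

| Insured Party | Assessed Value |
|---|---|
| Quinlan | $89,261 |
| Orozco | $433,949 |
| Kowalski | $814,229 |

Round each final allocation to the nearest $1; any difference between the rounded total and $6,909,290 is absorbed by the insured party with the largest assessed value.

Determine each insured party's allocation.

Combined assessed value = 1,337,439.
Unrounded shares: Quinlan 89,261/1,337,439 × $6,909,290 = 461,127.67; Orozco 433,949/1,337,439 × $6,909,290 = 2,241,806.53; Kowalski 814,229/1,337,439 × $6,909,290 = 4,206,355.79.
At nearest $1: Quinlan $461,128; Orozco $2,241,807; Kowalski $4,206,356. Sum = $6,909,291.
Difference $6,909,290 − $6,909,291 = −$1 applied to largest assessed value (Kowalski): Kowalski becomes $4,206,355.

Quinlan: $461,128 · Orozco: $2,241,807 · Kowalski: $4,206,355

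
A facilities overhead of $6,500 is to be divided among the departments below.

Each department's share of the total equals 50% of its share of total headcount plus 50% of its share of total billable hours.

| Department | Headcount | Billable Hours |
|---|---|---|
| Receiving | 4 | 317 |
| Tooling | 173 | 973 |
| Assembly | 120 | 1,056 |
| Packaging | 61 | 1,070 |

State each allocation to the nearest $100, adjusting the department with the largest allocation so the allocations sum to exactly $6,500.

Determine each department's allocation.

Headcount total 358; billable hours total 3,416.
Combined weights (50% headcount + 50% billable hours): Receiving 0.0520; Tooling 0.3840; Assembly 0.3222; Packaging 0.2418.
Unrounded shares: Receiving 337.91; Tooling 2,496.25; Assembly 2,094.07; Packaging 1,571.77.
At nearest $100: Receiving $300; Tooling $2,500; Assembly $2,100; Packaging $1,600. Sum = $6,500.
Sum already equals the total — no adjustment.

Receiving: $300 · Tooling: $2,500 · Assembly: $2,100 · Packaging: $1,600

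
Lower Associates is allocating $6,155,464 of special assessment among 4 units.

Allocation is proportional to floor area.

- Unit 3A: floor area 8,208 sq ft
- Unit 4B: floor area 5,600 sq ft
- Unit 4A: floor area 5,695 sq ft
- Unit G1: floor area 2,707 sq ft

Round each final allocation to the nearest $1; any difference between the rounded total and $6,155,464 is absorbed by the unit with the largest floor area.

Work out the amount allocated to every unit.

Unit 3A: $2,274,833; Unit 4B: $1,552,031; Unit 4A: $1,578,360; Unit G1: $750,240

Combined floor area = 8,208 + 5,600 + 5,695 + 2,707 = 22,210.
Pro-rata amounts: Unit 3A 2,274,833.34; Unit 4B 1,552,030.54; Unit 4A 1,578,359.63; Unit G1 750,240.48.
At nearest $1: Unit 3A $2,274,833; Unit 4B $1,552,031; Unit 4A $1,578,360; Unit G1 $750,240. Sum = $6,155,464.
No rounding difference to absorb.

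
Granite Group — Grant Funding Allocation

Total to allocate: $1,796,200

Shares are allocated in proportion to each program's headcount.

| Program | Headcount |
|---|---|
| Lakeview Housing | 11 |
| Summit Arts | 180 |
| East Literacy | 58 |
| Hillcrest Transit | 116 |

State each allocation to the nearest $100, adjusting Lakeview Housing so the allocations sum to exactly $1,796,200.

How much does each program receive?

Combined headcount = 365.
Proportional shares: Lakeview Housing 11/365 × $1,796,200 = 54,132.05; Summit Arts 180/365 × $1,796,200 = 885,797.26; East Literacy 58/365 × $1,796,200 = 285,423.56; Hillcrest Transit 116/365 × $1,796,200 = 570,847.12.
At nearest $100: Lakeview Housing $54,100; Summit Arts $885,800; East Literacy $285,400; Hillcrest Transit $570,800. Sum = $1,796,100.
Difference $1,796,200 − $1,796,100 = +$100 applied to Lakeview Housing: Lakeview Housing becomes $54,200.

Lakeview Housing: $54,200 | Summit Arts: $885,800 | East Literacy: $285,400 | Hillcrest Transit: $570,800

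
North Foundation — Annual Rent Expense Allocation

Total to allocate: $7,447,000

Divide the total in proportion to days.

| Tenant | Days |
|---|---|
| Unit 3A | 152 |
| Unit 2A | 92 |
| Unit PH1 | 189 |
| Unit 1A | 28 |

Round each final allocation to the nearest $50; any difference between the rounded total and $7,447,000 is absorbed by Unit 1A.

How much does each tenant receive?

Total days = 461.
Unrounded shares: Unit 3A 152/461 × $7,447,000 = 2,455,409.98; Unit 2A 92/461 × $7,447,000 = 1,486,169.20; Unit PH1 189/461 × $7,447,000 = 3,053,108.46; Unit 1A 28/461 × $7,447,000 = 452,312.36.
At nearest $50: Unit 3A $2,455,400; Unit 2A $1,486,150; Unit PH1 $3,053,100; Unit 1A $452,300. Sum = $7,446,950.
Difference $7,447,000 − $7,446,950 = +$50 applied to Unit 1A: Unit 1A becomes $452,350.

Unit 3A: $2,455,400 | Unit 2A: $1,486,150 | Unit PH1: $3,053,100 | Unit 1A: $452,350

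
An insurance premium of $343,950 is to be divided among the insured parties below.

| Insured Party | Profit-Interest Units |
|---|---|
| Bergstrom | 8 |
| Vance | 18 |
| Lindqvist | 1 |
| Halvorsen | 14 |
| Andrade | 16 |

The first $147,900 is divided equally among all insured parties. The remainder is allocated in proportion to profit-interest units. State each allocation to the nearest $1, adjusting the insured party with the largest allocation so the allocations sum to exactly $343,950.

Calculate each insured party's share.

Bergstrom: $57,096 · Vance: $91,490 · Lindqvist: $33,019 · Halvorsen: $77,733 · Andrade: $84,612

$147,900 shared equally gives $29,580 per insured party.
Remainder $196,050 by profit-interest units (total 57): Bergstrom 27,515.79 → $27,516; Vance 61,910.53 → $61,911; Lindqvist 3,439.47 → $3,439; Halvorsen 48,152.63 → $48,153; Andrade 55,031.58 → $55,032.
Rounding difference −$1 on remainder applied to Vance.
Totals: Bergstrom $29,580 + $27,516 = $57,096; Vance $29,580 + $61,910 = $91,490; Lindqvist $29,580 + $3,439 = $33,019; Halvorsen $29,580 + $48,153 = $77,733; Andrade $29,580 + $55,032 = $84,612.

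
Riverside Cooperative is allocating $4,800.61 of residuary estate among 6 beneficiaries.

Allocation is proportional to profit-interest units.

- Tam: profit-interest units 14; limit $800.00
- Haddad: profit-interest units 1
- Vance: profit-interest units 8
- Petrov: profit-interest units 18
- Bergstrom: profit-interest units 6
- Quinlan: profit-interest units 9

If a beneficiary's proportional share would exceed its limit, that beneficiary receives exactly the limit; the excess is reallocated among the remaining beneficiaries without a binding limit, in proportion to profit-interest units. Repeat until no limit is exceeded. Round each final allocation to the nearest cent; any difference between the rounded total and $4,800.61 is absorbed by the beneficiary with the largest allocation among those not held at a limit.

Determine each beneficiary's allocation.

Profit-interest units total: 56.
Pro-rata shares before constraints: Tam 1,200.1525; Haddad 85.7252; Vance 685.8014; Petrov 1,543.0532; Bergstrom 514.3511; Quinlan 771.5266.
Capped: Tam ($800.00); residual $4,000.61 reallocated over remaining profit-interest units 42.
Remaining shares: Haddad 95.2526 → $95.25; Vance 762.0210 → $762.02; Petrov 1,714.5471 → $1,714.55; Bergstrom 571.5157 → $571.52; Quinlan 857.2736 → $857.27.

Tam: $800.00; Haddad: $95.25; Vance: $762.02; Petrov: $1,714.55; Bergstrom: $571.52; Quinlan: $857.27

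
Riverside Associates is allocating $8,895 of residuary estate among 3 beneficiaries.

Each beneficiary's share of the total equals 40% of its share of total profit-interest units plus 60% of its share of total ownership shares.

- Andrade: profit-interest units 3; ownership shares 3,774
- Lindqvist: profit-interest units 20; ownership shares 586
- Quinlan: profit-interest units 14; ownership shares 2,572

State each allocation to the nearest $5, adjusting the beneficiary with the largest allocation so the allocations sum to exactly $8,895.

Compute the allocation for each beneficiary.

Totals — profit-interest units 37, ownership shares 6,932.
Composite weights (40% profit-interest units + 60% ownership shares): Andrade 0.3591; Lindqvist 0.2669; Quinlan 0.3740.
Pro-rata amounts: Andrade 3,194.12; Lindqvist 2,374.41; Quinlan 3,326.47.
After rounding ($5): Andrade $3,195; Lindqvist $2,375; Quinlan $3,325. Sum = $8,895.
Rounded total matches; no reconciliation needed.

Andrade: $3,195 | Lindqvist: $2,375 | Quinlan: $3,325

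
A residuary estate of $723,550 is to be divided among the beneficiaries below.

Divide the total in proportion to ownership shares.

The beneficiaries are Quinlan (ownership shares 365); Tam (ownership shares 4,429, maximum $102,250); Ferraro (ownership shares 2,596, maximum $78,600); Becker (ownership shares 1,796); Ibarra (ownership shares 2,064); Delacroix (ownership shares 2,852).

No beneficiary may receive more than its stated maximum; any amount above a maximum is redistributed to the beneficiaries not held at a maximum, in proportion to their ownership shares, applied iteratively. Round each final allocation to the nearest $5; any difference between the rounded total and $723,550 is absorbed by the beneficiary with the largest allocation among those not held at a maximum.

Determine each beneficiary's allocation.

Quinlan: $27,990 | Tam: $102,250 | Ferraro: $78,600 | Becker: $137,725 | Ibarra: $158,280 | Delacroix: $218,705

Ownership shares total: 14,102.
Unconstrained shares: Quinlan 18,727.54; Tam 227,244.57; Ferraro 133,196.41; Becker 92,149.75; Ibarra 105,900.38; Delacroix 146,331.34.
Held at cap: Tam ($102,250), Ferraro ($78,600); residual $542,700 reallocated over remaining ownership shares 7,077.
Shares after redistribution: Quinlan 27,990.04 → $27,990; Becker 137,726.32 → $137,725; Ibarra 158,277.91 → $158,280; Delacroix 218,705.72 → $218,705.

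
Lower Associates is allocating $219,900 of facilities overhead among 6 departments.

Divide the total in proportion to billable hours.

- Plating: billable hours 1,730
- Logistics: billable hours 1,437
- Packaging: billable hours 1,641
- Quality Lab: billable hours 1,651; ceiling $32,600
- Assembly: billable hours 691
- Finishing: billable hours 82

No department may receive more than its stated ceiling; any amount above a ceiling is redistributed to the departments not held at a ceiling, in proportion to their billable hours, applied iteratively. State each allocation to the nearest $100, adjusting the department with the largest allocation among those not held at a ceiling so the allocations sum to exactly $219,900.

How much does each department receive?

Plating: $58,000 | Logistics: $48,200 | Packaging: $55,100 | Quality Lab: $32,600 | Assembly: $23,200 | Finishing: $2,800

Total billable hours = 7,232.
Proportional shares (ignoring caps): Plating 52,603.29; Logistics 43,694.18; Packaging 49,897.11; Quality Lab 50,201.18; Assembly 21,010.91; Finishing 2,493.34.
Cap binds for Quality Lab ($32,600); remaining pool $187,300 reallocated over remaining billable hours 5,581.
Remaining shares: Plating 58,059.31 → $58,100; Logistics 48,226.14 → $48,200; Packaging 55,072.44 → $55,100; Assembly 23,190.16 → $23,200; Finishing 2,751.94 → $2,800.
Rounding difference −$100 applied to Plating → $58,000.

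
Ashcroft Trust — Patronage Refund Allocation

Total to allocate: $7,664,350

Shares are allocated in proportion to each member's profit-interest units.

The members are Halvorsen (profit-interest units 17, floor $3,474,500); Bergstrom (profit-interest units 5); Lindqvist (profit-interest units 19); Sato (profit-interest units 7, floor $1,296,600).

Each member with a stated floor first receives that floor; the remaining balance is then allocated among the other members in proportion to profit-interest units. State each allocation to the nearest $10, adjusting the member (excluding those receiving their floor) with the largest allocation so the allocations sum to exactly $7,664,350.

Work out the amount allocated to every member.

Halvorsen: $3,474,500; Bergstrom: $602,760; Lindqvist: $2,290,490; Sato: $1,296,600

Guaranteed amounts: Halvorsen $3,474,500; Sato $1,296,600. Balance $2,893,250.
Balance split over remaining profit-interest units 24: Bergstrom 602,760.42 → $602,760; Lindqvist 2,290,489.58 → $2,290,490.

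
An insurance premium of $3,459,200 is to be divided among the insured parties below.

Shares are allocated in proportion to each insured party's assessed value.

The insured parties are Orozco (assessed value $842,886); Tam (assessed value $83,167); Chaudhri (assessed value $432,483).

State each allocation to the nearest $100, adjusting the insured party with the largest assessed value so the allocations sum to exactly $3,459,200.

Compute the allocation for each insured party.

Sum of assessed value: 842,886 + 83,167 + 432,483 = 1,358,536.
Unrounded shares: Orozco 2,146,215.67; Tam 211,765.67; Chaudhri 1,101,218.66.
At nearest $100: Orozco $2,146,200; Tam $211,800; Chaudhri $1,101,200. Sum = $3,459,200.
No rounding difference to absorb.

Orozco: $2,146,200 · Tam: $211,800 · Chaudhri: $1,101,200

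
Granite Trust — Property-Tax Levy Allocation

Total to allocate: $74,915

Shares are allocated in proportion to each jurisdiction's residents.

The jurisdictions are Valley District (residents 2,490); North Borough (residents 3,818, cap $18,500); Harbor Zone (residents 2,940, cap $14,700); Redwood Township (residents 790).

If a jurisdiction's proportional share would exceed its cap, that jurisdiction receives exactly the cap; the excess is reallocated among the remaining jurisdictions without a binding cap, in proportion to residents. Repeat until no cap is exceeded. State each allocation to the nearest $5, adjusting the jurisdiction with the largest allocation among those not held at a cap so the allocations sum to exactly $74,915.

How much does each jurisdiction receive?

Valley District: $31,670 · North Borough: $18,500 · Harbor Zone: $14,700 · Redwood Township: $10,045

Combined residents = 10,038.
Unconstrained shares: Valley District 18,583.22; North Borough 28,494.27; Harbor Zone 21,941.63; Redwood Township 5,895.88.
Held at cap: North Borough ($18,500), Harbor Zone ($14,700); remaining pool $41,715 reallocated over remaining residents 3,280.
Shares after redistribution: Valley District 31,667.79 → $31,670; Redwood Township 10,047.21 → $10,045.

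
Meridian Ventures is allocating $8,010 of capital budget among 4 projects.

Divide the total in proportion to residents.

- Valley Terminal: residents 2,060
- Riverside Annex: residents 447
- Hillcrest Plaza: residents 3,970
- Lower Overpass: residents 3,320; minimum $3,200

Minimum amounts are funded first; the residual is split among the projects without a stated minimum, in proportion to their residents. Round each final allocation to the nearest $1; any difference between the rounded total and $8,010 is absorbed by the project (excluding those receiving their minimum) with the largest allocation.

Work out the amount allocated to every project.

Valley Terminal: $1,530; Riverside Annex: $332; Hillcrest Plaza: $2,948; Lower Overpass: $3,200

Fund the minimums — Lower Overpass $3,200. Residual $4,810.
Residual split over remaining residents 6,477: Valley Terminal 1,529.81 → $1,530; Riverside Annex 331.95 → $332; Hillcrest Plaza 2,948.23 → $2,948.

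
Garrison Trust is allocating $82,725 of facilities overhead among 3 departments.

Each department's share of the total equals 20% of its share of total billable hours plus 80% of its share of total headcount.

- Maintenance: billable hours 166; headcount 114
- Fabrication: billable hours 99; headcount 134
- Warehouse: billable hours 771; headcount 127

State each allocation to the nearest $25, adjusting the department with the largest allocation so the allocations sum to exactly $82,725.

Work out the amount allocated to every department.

Totals — billable hours 1,036, headcount 375.
Composite weights (20% billable hours + 80% headcount): Maintenance 0.2752; Fabrication 0.3050; Warehouse 0.4198.
Raw shares: Maintenance 22,769.75; Fabrication 25,229.36; Warehouse 34,725.89.
Rounded to nearest $25: Maintenance $22,775; Fabrication $25,225; Warehouse $34,725. Sum = $82,725.
No rounding difference to absorb.

Maintenance: $22,775 · Fabrication: $25,225 · Warehouse: $34,725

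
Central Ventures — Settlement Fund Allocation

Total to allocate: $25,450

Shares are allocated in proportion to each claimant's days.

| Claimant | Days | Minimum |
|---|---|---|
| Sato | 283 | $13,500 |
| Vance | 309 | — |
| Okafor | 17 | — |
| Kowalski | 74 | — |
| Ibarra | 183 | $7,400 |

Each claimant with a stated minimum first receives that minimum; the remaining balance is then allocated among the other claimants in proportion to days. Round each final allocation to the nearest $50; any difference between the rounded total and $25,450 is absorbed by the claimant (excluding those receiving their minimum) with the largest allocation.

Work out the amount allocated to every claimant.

Minimums first: Sato $13,500; Ibarra $7,400. Remaining pool $4,550.
Remaining pool split over remaining days 400: Vance 3,514.88 → $3,500; Okafor 193.38 → $200; Kowalski 841.75 → $850.

Sato: $13,500 · Vance: $3,500 · Okafor: $200 · Kowalski: $850 · Ibarra: $7,400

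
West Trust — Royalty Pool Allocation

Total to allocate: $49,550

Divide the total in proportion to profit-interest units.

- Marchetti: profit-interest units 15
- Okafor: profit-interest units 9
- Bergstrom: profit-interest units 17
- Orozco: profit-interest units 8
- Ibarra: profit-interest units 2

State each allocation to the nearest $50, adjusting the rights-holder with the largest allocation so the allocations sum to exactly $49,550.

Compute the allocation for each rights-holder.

Sum of profit-interest units: 51.
Raw shares: Marchetti 15/51 × $49,550 = 14,573.53; Okafor 9/51 × $49,550 = 8,744.12; Bergstrom 17/51 × $49,550 = 16,516.67; Orozco 8/51 × $49,550 = 7,772.55; Ibarra 2/51 × $49,550 = 1,943.14.
After rounding ($50): Marchetti $14,550; Okafor $8,750; Bergstrom $16,500; Orozco $7,750; Ibarra $1,950. Sum = $49,500.
Difference $49,550 − $49,500 = +$50 applied to largest allocation (Bergstrom): Bergstrom becomes $16,550.

Marchetti: $14,550 · Okafor: $8,750 · Bergstrom: $16,550 · Orozco: $7,750 · Ibarra: $1,950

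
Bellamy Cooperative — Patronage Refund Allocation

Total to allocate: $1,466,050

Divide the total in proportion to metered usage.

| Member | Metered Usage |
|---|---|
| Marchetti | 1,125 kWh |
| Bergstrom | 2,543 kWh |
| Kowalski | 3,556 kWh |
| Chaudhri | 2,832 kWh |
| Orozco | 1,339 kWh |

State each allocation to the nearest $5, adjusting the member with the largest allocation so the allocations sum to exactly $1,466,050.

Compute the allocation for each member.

Total metered usage = 11,395.
Unrounded shares: Marchetti 1,125/11,395 × $1,466,050 = 144,739.47; Bergstrom 2,543/11,395 × $1,466,050 = 327,175.53; Kowalski 3,556/11,395 × $1,466,050 = 457,505.38; Chaudhri 2,832/11,395 × $1,466,050 = 364,357.49; Orozco 1,339/11,395 × $1,466,050 = 172,272.13.
At nearest $5: Marchetti $144,740; Bergstrom $327,175; Kowalski $457,505; Chaudhri $364,355; Orozco $172,270. Sum = $1,466,045.
Difference $1,466,050 − $1,466,045 = +$5 applied to largest allocation (Kowalski): Kowalski becomes $457,510.

Marchetti: $144,740 | Bergstrom: $327,175 | Kowalski: $457,510 | Chaudhri: $364,355 | Orozco: $172,270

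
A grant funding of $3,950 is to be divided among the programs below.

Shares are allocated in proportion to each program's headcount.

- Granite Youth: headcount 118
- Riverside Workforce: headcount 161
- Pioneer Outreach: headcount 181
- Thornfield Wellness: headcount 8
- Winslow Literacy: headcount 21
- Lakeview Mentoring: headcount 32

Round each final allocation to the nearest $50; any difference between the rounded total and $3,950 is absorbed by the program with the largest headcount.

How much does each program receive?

Granite Youth: $900 · Riverside Workforce: $1,200 · Pioneer Outreach: $1,400 · Thornfield Wellness: $50 · Winslow Literacy: $150 · Lakeview Mentoring: $250

Total headcount = 521.
Unrounded shares: Granite Youth 118/521 × $3,950 = 894.63; Riverside Workforce 161/521 × $3,950 = 1,220.63; Pioneer Outreach 181/521 × $3,950 = 1,372.26; Thornfield Wellness 8/521 × $3,950 = 60.65; Winslow Literacy 21/521 × $3,950 = 159.21; Lakeview Mentoring 32/521 × $3,950 = 242.61.
After rounding ($50): Granite Youth $900; Riverside Workforce $1,200; Pioneer Outreach $1,350; Thornfield Wellness $50; Winslow Literacy $150; Lakeview Mentoring $250. Sum = $3,900.
Difference $3,950 − $3,900 = +$50 applied to largest headcount (Pioneer Outreach): Pioneer Outreach becomes $1,400.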